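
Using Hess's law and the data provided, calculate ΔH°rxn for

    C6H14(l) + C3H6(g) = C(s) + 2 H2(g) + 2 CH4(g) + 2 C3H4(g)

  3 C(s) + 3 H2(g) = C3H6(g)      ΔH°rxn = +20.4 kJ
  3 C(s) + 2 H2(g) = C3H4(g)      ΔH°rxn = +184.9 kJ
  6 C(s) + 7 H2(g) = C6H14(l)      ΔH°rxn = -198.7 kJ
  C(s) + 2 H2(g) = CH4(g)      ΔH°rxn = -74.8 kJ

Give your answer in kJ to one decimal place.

ΔH°rxn = 398.5 kJ

equation 1 reversed: -20.4 kJ
equation 2 × 2: (2)·(+184.9) = +369.8 kJ
equation 3 reversed: +198.7 kJ
equation 4 × 2: (2)·(-74.8) = -149.6 kJ
By Hess's law, ΔH°rxn = (-20.4) + (+369.8) + (+198.7) + (-149.6) = 398.5 kJ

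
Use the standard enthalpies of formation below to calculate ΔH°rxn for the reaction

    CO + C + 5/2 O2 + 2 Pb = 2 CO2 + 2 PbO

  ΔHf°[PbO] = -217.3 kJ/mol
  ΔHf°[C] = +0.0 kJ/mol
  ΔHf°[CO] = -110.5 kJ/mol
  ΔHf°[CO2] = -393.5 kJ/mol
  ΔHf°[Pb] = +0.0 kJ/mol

ΔH°rxn = Σ nΔHf°(products) − Σ nΔHf°(reactants).
Products: 2·(-393.5) + 2·(-217.3) = -1221.6
Reactants: 1·(-110.5) + 1·(+0.0) + 5/2·(+0.0) + 2·(+0.0) = -110.5
ΔH°rxn = (-1221.6) − (-110.5) = -1111.1 kJ/mol

ΔH°rxn = -1111.1 kJ/mol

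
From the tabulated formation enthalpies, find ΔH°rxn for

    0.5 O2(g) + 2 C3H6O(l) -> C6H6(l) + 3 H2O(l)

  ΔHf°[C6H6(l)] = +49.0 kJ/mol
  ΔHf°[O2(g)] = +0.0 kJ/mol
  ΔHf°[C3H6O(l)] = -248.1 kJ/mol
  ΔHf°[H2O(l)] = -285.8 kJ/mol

Products: 1·(+49.0) + 3·(-285.8) = -808.4
Reactants: 1/2·(+0.0) + 2·(-248.1) = -496.2
ΔH°rxn = (-808.4) − (-496.2) = -312.2 kJ/mol

ΔH°rxn = -312.2 kJ/mol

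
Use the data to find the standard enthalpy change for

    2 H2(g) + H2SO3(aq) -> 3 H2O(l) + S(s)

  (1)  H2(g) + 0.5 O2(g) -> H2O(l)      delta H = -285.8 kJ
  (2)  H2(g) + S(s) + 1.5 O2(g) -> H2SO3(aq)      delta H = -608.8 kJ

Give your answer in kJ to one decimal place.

(1) × 3: (3)·(-285.8) = -857.4 kJ
(2) reversed: +608.8 kJ
Since enthalpy is a state function, delta H = (-857.4) + (+608.8) = -248.6 kJ

delta H = -248.6 kJ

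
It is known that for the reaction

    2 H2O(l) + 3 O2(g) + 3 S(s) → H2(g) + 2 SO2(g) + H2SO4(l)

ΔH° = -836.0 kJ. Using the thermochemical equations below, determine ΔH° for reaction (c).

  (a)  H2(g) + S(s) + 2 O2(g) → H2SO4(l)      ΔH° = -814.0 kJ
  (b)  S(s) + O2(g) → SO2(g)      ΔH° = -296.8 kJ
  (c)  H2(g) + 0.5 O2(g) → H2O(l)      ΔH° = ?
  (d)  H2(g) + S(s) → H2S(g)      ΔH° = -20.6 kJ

ΔH° = -285.8 kJ

(a) as written (H2SO4(l) already on the product side): -814.0 kJ
(b) × 2 (scale by 2 for the 2 SO2(g)): (2)·(-296.8) = -593.6 kJ
(c) reversed and × 2 (H2O(l) must end up as a reactant; ×2 to match 2 H2O(l) in the target): contributes −2·x
(d): not needed (H2S(g) appears nowhere else).
-836.0 = (-814.0) + (-593.6) − 2·x
x = (-836.0 − (-1407.6)) / (-2) = -285.8 kJ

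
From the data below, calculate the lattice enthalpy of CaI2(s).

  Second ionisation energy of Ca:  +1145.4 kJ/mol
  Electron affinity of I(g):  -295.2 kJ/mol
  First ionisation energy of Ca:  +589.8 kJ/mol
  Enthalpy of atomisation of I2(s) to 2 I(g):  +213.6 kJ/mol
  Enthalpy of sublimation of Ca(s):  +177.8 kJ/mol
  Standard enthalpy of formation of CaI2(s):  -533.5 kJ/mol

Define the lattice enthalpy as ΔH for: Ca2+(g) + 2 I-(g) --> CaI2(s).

U = -2069.7 kJ/mol

ΔHf° = 1·ΔHsub + 1·(ΣIE) + 1·D(I2) + 2·EA + U
-533.5 = 1·(+177.8) + 1·(+1735.2) + 1·(+213.6) + 2·(-295.2) + U
U = -533.5 − (+1536.2) = -2069.7 kJ/mol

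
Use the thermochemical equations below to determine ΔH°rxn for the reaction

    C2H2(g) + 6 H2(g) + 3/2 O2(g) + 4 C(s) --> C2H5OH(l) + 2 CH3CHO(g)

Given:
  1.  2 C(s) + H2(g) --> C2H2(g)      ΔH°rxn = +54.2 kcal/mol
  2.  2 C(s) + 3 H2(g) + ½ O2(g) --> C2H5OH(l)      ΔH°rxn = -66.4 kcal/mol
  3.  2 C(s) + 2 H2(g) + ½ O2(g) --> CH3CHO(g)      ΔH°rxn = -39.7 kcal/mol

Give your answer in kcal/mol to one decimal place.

ΔH°rxn = -200.0 kcal/mol

eq. 1 reversed: -54.2 kcal/mol
eq. 2 as written: -66.4 kcal/mol
eq. 3 × 2: (2)·(-39.7) = -79.4 kcal/mol
Combining the equations, ΔH°rxn = (-54.2) + (-66.4) + (-79.4) = -200.0 kcal/mol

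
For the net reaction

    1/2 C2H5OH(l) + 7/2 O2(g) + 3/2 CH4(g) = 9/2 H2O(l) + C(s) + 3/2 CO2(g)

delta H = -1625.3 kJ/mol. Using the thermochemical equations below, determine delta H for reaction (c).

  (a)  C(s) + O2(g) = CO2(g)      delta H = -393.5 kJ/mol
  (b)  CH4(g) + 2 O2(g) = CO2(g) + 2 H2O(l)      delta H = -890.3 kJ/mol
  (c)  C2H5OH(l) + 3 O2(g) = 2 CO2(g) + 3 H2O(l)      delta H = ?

(a) reversed (C(s) must end up as a product): +393.5 kJ/mol
(b) × 3/2 (×3/2 to match 3/2 CH4(g) in the target): (3/2)·(-890.3) = -1335.45 kJ/mol
(c) × 1/2 (×1/2 to match 1/2 C2H5OH(l) in the target): contributes 1/2·x
-1625.3 = (+393.5) + (-1335.45) + 1/2·x
x = (-1625.3 − (-941.95)) / (1/2) = -1366.7 kJ/mol

delta H = -1366.7 kJ/mol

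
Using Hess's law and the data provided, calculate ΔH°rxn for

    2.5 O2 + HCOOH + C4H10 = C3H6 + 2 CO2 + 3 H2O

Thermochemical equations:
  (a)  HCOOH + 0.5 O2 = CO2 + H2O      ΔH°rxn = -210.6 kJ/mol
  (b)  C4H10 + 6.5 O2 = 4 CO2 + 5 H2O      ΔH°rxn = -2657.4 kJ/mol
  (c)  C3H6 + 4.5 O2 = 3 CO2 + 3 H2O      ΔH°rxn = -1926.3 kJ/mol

ΔH°rxn = -941.7 kJ/mol

(a) as written (HCOOH already on the reactant side): -210.6 kJ/mol
(b) as written (C4H10 already on the reactant side): -2657.4 kJ/mol
(c) reversed (C3H6 must end up as a product): +1926.3 kJ/mol
Summing the manipulated equations, ΔH°rxn = (1)·(-210.6) + (1)·(-2657.4) + (-1)·(-1926.3) = -941.7 kJ/mol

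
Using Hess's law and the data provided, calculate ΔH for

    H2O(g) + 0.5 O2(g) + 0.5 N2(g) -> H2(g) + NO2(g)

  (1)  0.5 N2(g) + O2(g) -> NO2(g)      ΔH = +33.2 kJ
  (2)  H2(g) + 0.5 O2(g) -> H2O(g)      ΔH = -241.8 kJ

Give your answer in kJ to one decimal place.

(1) as written (NO2(g) already on the product side): +33.2 kJ
(2) reversed (H2O(g) must end up as a reactant): +241.8 kJ
By Hess's law, ΔH = (+33.2) + (+241.8) = 275.0 kJ

ΔH = 275.0 kJ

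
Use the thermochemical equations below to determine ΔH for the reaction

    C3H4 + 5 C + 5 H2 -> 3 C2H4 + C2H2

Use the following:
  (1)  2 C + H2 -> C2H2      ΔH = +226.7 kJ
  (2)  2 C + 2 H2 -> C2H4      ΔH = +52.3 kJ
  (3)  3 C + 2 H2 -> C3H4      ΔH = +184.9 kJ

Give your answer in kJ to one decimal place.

(1) as written: +226.7 kJ
(2) × 3: (3)·(+52.3) = +156.9 kJ
(3) reversed: -184.9 kJ
Since enthalpy is a state function, ΔH = (+226.7) + (+156.9) + (-184.9) = 198.7 kJ

ΔH = 198.7 kJ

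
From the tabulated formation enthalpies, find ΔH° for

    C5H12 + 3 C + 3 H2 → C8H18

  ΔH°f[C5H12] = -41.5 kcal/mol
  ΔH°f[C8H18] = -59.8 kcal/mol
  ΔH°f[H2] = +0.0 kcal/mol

Products: 1·(-59.8) = -59.8
Reactants: 1·(-41.5) + 3·(+0.0) + 3·(+0.0) = -41.5
ΔH° = (-59.8) − (-41.5) = -18.3 kcal/mol

ΔH° = -18.3 kcal/mol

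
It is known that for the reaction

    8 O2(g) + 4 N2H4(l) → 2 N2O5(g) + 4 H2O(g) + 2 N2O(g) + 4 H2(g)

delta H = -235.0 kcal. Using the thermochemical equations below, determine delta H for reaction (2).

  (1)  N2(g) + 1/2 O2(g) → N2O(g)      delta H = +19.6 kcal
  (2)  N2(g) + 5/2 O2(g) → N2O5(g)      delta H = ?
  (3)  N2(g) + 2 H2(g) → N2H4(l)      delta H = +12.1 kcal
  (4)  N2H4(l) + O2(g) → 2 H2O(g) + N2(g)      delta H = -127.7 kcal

(1) × 2 (×2 to match 2 N2O(g) in the target): (2)·(+19.6) = +39.2 kcal
(2) × 2 (scale by 2 for the 2 N2O5(g)): contributes 2·x
(3) reversed and × 2 (H2(g) must end up as a product; ×2 to match 4 H2(g) in the target): (-2)·(+12.1) = -24.2 kcal
(4) × 2 (scale by 2 for the 4 H2O(g)): (2)·(-127.7) = -255.4 kcal
-235.0 = (+39.2) + (-24.2) + (-255.4) + 2·x
x = (-235.0 − (-240.4)) / (2) = 2.7 kcal

delta H = 2.7 kcal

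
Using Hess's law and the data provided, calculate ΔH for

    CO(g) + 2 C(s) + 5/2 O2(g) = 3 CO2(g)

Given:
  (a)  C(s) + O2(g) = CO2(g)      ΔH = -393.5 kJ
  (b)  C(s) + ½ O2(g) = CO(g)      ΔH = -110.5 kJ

ΔH = -1070.0 kJ

(a) × 3 (×3 to match 3 CO2(g) in the target): (3)·(-393.5) = -1180.5 kJ
(b) reversed (CO(g) must end up as a reactant): +110.5 kJ
Summing the manipulated equations, ΔH = (-1180.5) + (+110.5) = -1070.0 kJ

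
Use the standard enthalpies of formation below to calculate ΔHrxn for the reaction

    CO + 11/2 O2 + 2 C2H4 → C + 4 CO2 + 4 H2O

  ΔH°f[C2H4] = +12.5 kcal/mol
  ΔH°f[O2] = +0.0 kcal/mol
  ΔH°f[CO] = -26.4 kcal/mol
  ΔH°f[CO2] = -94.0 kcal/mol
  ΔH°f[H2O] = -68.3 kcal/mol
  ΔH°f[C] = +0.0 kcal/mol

Products: 1·(+0.0) + 4·(-94.0) + 4·(-68.3) = -649.2
Reactants: 1·(-26.4) + 11/2·(+0.0) + 2·(+12.5) = -1.4
ΔHrxn = (-649.2) − (-1.4) = -647.8 kcal/mol

ΔHrxn = -647.8 kcal/mol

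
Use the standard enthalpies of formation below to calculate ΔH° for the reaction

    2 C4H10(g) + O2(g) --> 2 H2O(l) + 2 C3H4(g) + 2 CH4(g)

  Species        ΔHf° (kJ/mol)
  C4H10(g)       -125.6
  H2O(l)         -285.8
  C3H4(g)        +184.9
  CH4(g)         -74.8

ΔH°rxn = Σ nΔHf°(products) − Σ nΔHf°(reactants).
Products: 2·(-285.8) + 2·(+184.9) + 2·(-74.8) = -351.4
Reactants: 2·(-125.6) + 1·(+0.0) = -251.2
ΔH° = (-351.4) − (-251.2) = -100.2 kJ/mol

ΔH° = -100.2 kJ/mol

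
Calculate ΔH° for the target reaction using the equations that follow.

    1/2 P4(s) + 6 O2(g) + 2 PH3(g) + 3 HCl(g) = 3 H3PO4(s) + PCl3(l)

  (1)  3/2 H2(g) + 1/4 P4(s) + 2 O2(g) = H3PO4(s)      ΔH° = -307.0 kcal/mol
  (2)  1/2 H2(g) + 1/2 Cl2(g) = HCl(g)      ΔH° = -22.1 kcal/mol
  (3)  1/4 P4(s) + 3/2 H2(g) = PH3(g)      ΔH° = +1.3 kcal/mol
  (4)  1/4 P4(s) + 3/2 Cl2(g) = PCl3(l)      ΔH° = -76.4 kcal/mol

(1) × 3: (3)·(-307.0) = -921.0 kcal/mol
(2) reversed and × 3: (-3)·(-22.1) = +66.3 kcal/mol
(3) reversed and × 2: (-2)·(+1.3) = -2.6 kcal/mol
(4) as written: -76.4 kcal/mol
ΔH° = (3)·(-307.0) + (-3)·(-22.1) + (-2)·(+1.3) + (1)·(-76.4) = -933.7 kcal/mol

ΔH° = -933.7 kcal/mol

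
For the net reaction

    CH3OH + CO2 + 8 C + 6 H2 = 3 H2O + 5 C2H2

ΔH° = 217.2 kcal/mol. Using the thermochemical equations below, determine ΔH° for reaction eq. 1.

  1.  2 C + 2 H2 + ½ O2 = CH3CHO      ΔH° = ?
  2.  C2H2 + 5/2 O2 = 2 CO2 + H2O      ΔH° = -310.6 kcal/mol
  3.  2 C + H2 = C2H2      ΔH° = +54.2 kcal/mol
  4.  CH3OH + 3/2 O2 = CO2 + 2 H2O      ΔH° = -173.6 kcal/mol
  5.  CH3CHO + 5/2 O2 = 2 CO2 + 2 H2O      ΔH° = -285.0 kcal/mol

ΔH° = -39.7 kcal/mol

eq. 1 × 2: contributes 2·x
eq. 2 reversed and × 3: (-3)·(-310.6) = +931.8 kcal/mol
eq. 3 × 2: (2)·(+54.2) = +108.4 kcal/mol
eq. 4 as written: -173.6 kcal/mol
eq. 5 × 2: (2)·(-285.0) = -570.0 kcal/mol
+217.2 = (+931.8) + (+108.4) + (-173.6) + (-570.0) + 2·x
x = (+217.2 − (+296.6)) / (2) = -39.7 kcal/mol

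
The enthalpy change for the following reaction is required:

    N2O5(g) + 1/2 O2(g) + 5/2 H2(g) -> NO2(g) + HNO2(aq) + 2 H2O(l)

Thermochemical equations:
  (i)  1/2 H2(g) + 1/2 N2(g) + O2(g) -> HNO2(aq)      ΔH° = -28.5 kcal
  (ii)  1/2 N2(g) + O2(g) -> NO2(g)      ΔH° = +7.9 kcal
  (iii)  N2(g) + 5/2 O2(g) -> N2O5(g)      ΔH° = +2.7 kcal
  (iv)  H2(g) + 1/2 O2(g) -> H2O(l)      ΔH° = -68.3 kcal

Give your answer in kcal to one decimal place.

ΔH° = -159.9 kcal

(i) as written (HNO2(aq) already on the product side): -28.5 kcal
(ii) as written (NO2(g) already on the product side): +7.9 kcal
(iii) reversed (N2O5(g) must end up as a reactant): -2.7 kcal
(iv) × 2 (×2 to match 2 H2O(l) in the target): (2)·(-68.3) = -136.6 kcal
ΔH° = (1)·(-28.5) + (1)·(+7.9) + (-1)·(+2.7) + (2)·(-68.3) = -159.9 kcal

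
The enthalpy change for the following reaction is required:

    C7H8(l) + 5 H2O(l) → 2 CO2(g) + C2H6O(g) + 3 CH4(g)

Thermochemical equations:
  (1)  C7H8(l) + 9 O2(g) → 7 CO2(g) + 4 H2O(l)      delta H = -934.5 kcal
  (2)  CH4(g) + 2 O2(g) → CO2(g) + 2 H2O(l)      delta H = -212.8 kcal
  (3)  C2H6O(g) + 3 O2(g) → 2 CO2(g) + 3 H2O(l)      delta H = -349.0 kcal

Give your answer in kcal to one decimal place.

delta H = 52.9 kcal

(1) as written: -934.5 kcal
(2) reversed and × 3: (-3)·(-212.8) = +638.4 kcal
(3) reversed: +349.0 kcal
Summing the manipulated equations, delta H = (-934.5) + (+638.4) + (+349.0) = 52.9 kcal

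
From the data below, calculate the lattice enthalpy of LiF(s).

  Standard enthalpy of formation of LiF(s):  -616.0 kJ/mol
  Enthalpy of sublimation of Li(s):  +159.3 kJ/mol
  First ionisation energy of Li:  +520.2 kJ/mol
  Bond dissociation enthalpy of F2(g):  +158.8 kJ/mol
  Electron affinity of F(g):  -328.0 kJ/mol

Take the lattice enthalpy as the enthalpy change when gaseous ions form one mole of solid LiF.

ΔHf° = 1·ΔHsub + 1·(ΣIE) + 1/2·D(F2) + 1·EA + U
-616.0 = 1·(+159.3) + 1·(+520.2) + 1/2·(+158.8) + 1·(-328.0) + U
U = -616.0 − (+430.9) = -1046.9 kJ/mol

U = -1046.9 kJ/mol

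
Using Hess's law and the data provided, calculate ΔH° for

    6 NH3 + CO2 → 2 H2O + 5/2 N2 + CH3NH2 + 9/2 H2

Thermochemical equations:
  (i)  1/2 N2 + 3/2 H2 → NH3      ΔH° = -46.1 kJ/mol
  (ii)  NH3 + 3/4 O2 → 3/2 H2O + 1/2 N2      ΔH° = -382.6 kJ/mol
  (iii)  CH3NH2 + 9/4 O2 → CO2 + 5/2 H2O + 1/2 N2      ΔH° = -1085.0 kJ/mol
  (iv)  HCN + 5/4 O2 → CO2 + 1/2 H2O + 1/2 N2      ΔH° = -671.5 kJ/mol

ΔH° = 75.5 kJ/mol

(i) reversed and × 3: (-3)·(-46.1) = +138.3 kJ/mol
(ii) × 3: (3)·(-382.6) = -1147.8 kJ/mol
(iii) reversed: +1085.0 kJ/mol
(iv): not needed.
ΔH° = (-3)·(-46.1) + (3)·(-382.6) + (-1)·(-1085.0) = 75.5 kJ/mol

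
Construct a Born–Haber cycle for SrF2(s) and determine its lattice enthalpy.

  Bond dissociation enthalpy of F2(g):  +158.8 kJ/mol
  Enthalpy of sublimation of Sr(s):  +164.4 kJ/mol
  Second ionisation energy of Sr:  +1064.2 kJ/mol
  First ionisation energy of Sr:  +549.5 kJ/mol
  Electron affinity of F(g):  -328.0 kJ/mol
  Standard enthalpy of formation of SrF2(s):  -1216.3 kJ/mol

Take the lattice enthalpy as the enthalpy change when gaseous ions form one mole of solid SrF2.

ΔHf° = 1·ΔHsub + 1·(ΣIE) + 1·D(F2) + 2·EA + U
-1216.3 = 1·(+164.4) + 1·(+1613.7) + 1·(+158.8) + 2·(-328.0) + U
U = -1216.3 − (+1280.9) = -2497.2 kJ/mol

U = -2497.2 kJ/mol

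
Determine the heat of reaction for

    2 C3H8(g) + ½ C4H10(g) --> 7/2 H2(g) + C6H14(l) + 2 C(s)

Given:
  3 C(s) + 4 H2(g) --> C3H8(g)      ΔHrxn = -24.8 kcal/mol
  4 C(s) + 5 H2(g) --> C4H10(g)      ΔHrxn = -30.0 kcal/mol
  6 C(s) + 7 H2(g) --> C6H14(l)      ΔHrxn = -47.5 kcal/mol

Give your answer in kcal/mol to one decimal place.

equation 1 reversed and × 2: (-2)·(-24.8) = +49.6 kcal/mol
equation 2 reversed and × 1/2: (-1/2)·(-30.0) = +15.0 kcal/mol
equation 3 as written: -47.5 kcal/mol
Since enthalpy is a state function, ΔHrxn = (+49.6) + (+15.0) + (-47.5) = 17.1 kcal/mol

ΔHrxn = 17.1 kcal/mol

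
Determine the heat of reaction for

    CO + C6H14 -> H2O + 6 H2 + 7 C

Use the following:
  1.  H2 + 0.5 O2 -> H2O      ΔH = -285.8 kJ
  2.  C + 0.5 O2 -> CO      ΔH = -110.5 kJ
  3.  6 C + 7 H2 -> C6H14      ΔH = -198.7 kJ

ΔH = 23.4 kJ

eq. 1 as written: -285.8 kJ
eq. 2 reversed: +110.5 kJ
eq. 3 reversed: +198.7 kJ
By Hess's law, ΔH = (-285.8) + (+110.5) + (+198.7) = 23.4 kJ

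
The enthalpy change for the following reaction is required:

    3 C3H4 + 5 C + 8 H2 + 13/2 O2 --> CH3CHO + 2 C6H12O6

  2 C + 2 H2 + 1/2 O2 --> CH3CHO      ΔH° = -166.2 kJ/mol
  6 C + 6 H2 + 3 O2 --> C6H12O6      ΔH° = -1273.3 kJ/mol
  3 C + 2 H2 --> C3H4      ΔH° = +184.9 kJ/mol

ΔH° = -3267.5 kJ/mol

equation 1 as written (CH3CHO already on the product side): -166.2 kJ/mol
equation 2 × 2 (scale by 2 for the 2 C6H12O6): (2)·(-1273.3) = -2546.6 kJ/mol
equation 3 reversed and × 3 (reverse to put C3H4 on the reactant side; ×3 to match 3 C3H4 in the target): (-3)·(+184.9) = -554.7 kJ/mol
ΔH° = (1)·(-166.2) + (2)·(-1273.3) + (-3)·(+184.9) = -3267.5 kJ/mol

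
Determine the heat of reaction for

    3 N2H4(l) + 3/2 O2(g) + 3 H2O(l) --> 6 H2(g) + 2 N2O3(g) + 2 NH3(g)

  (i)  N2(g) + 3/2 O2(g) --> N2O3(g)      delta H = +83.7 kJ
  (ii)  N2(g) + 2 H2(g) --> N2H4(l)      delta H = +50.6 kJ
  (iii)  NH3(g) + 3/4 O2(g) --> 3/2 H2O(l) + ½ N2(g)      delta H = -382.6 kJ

delta H = 780.8 kJ

(i) × 2: (2)·(+83.7) = +167.4 kJ
(ii) reversed and × 3: (-3)·(+50.6) = -151.8 kJ
(iii) reversed and × 2: (-2)·(-382.6) = +765.2 kJ
Since enthalpy is a state function, delta H = (+167.4) + (-151.8) + (+765.2) = 780.8 kJ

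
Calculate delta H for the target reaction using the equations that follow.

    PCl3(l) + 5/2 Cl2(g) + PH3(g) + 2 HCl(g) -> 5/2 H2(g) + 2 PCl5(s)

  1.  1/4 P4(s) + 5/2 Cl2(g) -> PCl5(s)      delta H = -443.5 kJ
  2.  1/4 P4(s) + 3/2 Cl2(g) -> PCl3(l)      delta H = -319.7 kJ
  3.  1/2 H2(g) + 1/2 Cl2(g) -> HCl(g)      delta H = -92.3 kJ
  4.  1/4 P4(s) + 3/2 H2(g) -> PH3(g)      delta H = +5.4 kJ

delta H = -388.1 kJ

eq. 1 × 2: (2)·(-443.5) = -887.0 kJ
eq. 2 reversed: +319.7 kJ
eq. 3 reversed and × 2: (-2)·(-92.3) = +184.6 kJ
eq. 4 reversed: -5.4 kJ
delta H = (-887.0) + (+319.7) + (+184.6) + (-5.4) = -388.1 kJ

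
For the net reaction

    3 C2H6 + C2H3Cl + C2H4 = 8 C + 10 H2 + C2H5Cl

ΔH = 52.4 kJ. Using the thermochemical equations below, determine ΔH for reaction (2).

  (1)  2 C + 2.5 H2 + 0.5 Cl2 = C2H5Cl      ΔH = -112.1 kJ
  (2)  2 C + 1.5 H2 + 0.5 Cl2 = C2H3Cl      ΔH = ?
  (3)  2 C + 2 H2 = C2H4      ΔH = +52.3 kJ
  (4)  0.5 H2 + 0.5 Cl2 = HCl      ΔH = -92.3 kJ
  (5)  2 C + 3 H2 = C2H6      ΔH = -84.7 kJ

(1) as written: -112.1 kJ
(2) reversed: contributes −x
(3) reversed: -52.3 kJ
(4): not needed.
(5) reversed and × 3: (-3)·(-84.7) = +254.1 kJ
+52.4 = (-112.1) + (-52.3) + (+254.1) − x
x = (+52.4 − (+89.7)) / (-1) = 37.3 kJ

ΔH = 37.3 kJ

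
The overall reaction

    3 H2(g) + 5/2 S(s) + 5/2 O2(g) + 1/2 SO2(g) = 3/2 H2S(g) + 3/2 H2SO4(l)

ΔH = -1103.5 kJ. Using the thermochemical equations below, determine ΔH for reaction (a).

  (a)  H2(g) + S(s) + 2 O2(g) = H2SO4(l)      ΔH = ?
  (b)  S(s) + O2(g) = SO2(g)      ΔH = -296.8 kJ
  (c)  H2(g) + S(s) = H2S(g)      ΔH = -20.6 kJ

(a) × 3/2 (×3/2 to match 3/2 H2SO4(l) in the target): contributes 3/2·x
(b) reversed and × 1/2 (SO2(g) must end up as a reactant; ×1/2 to match 1/2 SO2(g) in the target): (-1/2)·(-296.8) = +148.4 kJ
(c) × 3/2 (scale by 3/2 for the 3/2 H2S(g)): (3/2)·(-20.6) = -30.9 kJ
-1103.5 = (+148.4) + (-30.9) + 3/2·x
x = (-1103.5 − (+117.5)) / (3/2) = -814.0 kJ

ΔH = -814.0 kJ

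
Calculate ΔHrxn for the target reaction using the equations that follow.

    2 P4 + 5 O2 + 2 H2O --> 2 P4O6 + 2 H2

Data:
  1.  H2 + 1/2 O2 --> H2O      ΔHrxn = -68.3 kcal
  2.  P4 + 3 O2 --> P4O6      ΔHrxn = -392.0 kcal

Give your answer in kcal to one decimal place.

ΔHrxn = -647.4 kcal

eq. 1 reversed and × 2: (-2)·(-68.3) = +136.6 kcal
eq. 2 × 2: (2)·(-392.0) = -784.0 kcal
ΔHrxn = (+136.6) + (-784.0) = -647.4 kcal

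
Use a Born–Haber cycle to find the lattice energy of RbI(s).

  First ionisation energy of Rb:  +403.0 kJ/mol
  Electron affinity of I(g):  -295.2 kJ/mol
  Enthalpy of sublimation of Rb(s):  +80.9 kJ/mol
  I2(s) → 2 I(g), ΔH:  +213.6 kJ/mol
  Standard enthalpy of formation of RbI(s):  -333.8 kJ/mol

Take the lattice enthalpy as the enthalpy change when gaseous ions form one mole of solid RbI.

ΔHf° = 1·ΔHsub + 1·(ΣIE) + 1/2·D(I2) + 1·EA + U
-333.8 = 1·(+80.9) + 1·(+403.0) + 1/2·(+213.6) + 1·(-295.2) + U
U = -333.8 − (+295.5) = -629.3 kJ/mol

U = -629.3 kJ/mol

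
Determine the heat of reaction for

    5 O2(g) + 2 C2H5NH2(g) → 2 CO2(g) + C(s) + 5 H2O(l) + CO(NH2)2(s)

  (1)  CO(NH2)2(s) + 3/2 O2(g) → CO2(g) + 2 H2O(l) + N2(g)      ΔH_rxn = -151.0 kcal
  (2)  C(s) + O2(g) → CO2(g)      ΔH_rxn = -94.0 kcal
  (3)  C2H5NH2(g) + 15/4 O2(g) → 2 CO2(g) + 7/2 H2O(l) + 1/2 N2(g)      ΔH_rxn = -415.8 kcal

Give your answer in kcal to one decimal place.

(1) reversed: +151.0 kcal
(2) reversed: +94.0 kcal
(3) × 2: (2)·(-415.8) = -831.6 kcal
Summing the manipulated equations, ΔH_rxn = (-1)·(-151.0) + (-1)·(-94.0) + (2)·(-415.8) = -586.6 kcal

ΔH_rxn = -586.6 kcal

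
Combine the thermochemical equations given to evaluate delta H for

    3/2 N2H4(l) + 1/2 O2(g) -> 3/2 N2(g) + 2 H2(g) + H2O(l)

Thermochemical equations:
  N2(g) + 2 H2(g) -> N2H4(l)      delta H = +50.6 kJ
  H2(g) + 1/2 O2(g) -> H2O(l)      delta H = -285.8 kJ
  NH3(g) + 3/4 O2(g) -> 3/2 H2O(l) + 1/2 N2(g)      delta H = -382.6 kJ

delta H = -361.7 kJ

equation 1 reversed and × 3/2: (-3/2)·(+50.6) = -75.9 kJ
equation 2 as written: -285.8 kJ
equation 3: not needed.
Combining the equations, delta H = (-3/2)·(+50.6) + (1)·(-285.8) = -361.7 kJ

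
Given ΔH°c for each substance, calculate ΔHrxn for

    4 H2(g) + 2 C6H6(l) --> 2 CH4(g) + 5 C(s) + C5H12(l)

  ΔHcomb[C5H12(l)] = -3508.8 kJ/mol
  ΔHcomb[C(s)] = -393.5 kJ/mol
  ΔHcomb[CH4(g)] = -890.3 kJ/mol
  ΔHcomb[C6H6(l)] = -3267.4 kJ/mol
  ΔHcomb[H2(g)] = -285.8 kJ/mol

Using ΔH = Σ nΔHc°(reactants) − Σ nΔHc°(products):
= [4·(-285.8) + 2·(-3267.4)] − [2·(-890.3) + 5·(-393.5) + 1·(-3508.8)]
= -421.1 kJ/mol

ΔHrxn = -421.1 kJ/mol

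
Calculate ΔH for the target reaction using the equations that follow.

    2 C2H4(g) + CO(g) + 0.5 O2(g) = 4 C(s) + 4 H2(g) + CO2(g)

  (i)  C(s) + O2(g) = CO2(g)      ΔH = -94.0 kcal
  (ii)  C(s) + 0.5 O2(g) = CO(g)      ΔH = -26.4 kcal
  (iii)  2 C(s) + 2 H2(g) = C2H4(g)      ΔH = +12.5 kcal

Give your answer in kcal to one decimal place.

ΔH = -92.6 kcal

(i) as written: -94.0 kcal
(ii) reversed: +26.4 kcal
(iii) reversed and × 2: (-2)·(+12.5) = -25.0 kcal
ΔH = (-94.0) + (+26.4) + (-25.0) = -92.6 kcal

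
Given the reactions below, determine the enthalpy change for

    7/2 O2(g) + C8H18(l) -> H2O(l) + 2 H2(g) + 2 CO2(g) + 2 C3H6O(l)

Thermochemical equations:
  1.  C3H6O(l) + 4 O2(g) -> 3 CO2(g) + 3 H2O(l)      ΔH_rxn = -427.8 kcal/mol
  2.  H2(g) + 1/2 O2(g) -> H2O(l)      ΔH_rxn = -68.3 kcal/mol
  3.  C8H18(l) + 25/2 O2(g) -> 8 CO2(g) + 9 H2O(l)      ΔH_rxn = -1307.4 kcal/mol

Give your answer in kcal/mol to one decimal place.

ΔH_rxn = -315.2 kcal/mol

eq. 1 reversed and × 2 (C3H6O(l) must end up as a product; scale by 2 for the 2 C3H6O(l)): (-2)·(-427.8) = +855.6 kcal/mol
eq. 2 reversed and × 2 (reverse to put H2(g) on the product side; scale by 2 for the 2 H2(g)): (-2)·(-68.3) = +136.6 kcal/mol
eq. 3 as written (C8H18(l) already on the reactant side): -1307.4 kcal/mol
Since enthalpy is a state function, ΔH_rxn = (+855.6) + (+136.6) + (-1307.4) = -315.2 kcal/mol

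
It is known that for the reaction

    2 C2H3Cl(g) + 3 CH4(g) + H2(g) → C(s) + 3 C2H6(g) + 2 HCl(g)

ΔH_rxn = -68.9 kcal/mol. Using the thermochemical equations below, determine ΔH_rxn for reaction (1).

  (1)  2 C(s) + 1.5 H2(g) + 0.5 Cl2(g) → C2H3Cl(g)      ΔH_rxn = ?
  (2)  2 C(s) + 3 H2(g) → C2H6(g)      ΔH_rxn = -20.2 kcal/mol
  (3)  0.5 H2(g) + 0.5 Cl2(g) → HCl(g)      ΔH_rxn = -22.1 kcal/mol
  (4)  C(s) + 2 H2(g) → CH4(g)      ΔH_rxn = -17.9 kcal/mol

(1) reversed and × 2: contributes −2·x
(2) × 3: (3)·(-20.2) = -60.6 kcal/mol
(3) × 2: (2)·(-22.1) = -44.2 kcal/mol
(4) reversed and × 3: (-3)·(-17.9) = +53.7 kcal/mol
-68.9 = (-60.6) + (-44.2) + (+53.7) − 2·x
x = (-68.9 − (-51.1)) / (-2) = 8.9 kcal/mol

ΔH_rxn = 8.9 kcal/mol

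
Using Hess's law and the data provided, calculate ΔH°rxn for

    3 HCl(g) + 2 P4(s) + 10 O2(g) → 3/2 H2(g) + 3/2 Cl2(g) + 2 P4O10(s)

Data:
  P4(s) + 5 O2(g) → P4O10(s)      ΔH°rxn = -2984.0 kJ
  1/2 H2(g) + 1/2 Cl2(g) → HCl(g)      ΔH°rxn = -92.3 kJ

ΔH°rxn = -5691.1 kJ

equation 1 × 2: (2)·(-2984.0) = -5968.0 kJ
equation 2 reversed and × 3: (-3)·(-92.3) = +276.9 kJ
ΔH°rxn = (-5968.0) + (+276.9) = -5691.1 kJ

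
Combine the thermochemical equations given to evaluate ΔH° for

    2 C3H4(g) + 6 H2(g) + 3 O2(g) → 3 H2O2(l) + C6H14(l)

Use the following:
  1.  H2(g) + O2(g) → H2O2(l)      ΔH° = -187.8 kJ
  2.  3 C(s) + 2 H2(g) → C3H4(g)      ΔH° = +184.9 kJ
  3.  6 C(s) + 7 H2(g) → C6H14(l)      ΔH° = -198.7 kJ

eq. 1 × 3: (3)·(-187.8) = -563.4 kJ
eq. 2 reversed and × 2: (-2)·(+184.9) = -369.8 kJ
eq. 3 as written: -198.7 kJ
Combining the equations, ΔH° = (-563.4) + (-369.8) + (-198.7) = -1131.9 kJ

ΔH° = -1131.9 kJ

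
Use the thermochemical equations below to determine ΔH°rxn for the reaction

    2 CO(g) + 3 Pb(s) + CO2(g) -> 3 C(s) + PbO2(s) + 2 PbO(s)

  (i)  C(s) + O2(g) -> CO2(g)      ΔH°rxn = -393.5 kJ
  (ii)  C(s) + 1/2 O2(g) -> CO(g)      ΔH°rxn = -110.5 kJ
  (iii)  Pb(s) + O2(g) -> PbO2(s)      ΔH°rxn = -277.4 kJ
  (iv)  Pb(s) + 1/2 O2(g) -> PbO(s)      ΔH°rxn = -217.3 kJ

(i) reversed: +393.5 kJ
(ii) reversed and × 2: (-2)·(-110.5) = +221.0 kJ
(iii) as written: -277.4 kJ
(iv) × 2: (2)·(-217.3) = -434.6 kJ
ΔH°rxn = (+393.5) + (+221.0) + (-277.4) + (-434.6) = -97.5 kJ

ΔH°rxn = -97.5 kJ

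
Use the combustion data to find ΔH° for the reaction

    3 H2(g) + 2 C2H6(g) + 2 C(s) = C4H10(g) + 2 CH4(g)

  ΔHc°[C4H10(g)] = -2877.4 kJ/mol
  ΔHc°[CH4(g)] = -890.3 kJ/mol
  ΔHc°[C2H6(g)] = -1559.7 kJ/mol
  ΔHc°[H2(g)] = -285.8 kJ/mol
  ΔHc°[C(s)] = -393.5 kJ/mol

ΔH° = -105.8 kJ/mol

Using ΔH = Σ nΔHc°(reactants) − Σ nΔHc°(products):
= [3·(-285.8) + 2·(-1559.7) + 2·(-393.5)] − [1·(-2877.4) + 2·(-890.3)]
= -105.8 kJ/mol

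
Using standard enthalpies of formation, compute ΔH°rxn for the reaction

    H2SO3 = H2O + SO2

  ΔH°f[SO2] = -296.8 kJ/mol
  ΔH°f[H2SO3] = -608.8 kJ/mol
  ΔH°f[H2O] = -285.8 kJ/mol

ΔH°rxn = 26.2 kJ/mol

Products: 1·(-285.8) + 1·(-296.8) = -582.6
Reactants: 1·(-608.8) = -608.8
ΔH°rxn = (-582.6) − (-608.8) = 26.2 kJ/mol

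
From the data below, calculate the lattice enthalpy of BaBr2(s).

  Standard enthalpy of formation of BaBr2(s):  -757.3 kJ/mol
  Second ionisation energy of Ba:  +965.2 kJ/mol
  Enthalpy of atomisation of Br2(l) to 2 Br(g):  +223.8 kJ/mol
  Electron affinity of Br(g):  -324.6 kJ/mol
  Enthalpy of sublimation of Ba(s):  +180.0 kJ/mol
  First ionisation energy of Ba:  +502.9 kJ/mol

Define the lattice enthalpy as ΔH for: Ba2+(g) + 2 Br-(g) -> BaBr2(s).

U = -1980.0 kJ/mol

ΔHf° = 1·ΔHsub + 1·(ΣIE) + 1·D(Br2) + 2·EA + U
-757.3 = 1·(+180.0) + 1·(+1468.1) + 1·(+223.8) + 2·(-324.6) + U
U = -757.3 − (+1222.7) = -1980.0 kJ/mol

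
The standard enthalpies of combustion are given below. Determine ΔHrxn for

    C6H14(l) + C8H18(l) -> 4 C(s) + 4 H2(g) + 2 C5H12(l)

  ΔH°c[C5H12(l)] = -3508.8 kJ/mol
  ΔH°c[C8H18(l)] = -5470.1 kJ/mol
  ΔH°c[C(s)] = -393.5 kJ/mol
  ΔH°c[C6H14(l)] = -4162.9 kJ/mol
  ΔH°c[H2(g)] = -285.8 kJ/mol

ΔHrxn = 101.8 kJ/mol

With combustion enthalpies, reactants minus products:
= [1·(-4162.9) + 1·(-5470.1)] − [4·(-393.5) + 4·(-285.8) + 2·(-3508.8)]
= 101.8 kJ/mol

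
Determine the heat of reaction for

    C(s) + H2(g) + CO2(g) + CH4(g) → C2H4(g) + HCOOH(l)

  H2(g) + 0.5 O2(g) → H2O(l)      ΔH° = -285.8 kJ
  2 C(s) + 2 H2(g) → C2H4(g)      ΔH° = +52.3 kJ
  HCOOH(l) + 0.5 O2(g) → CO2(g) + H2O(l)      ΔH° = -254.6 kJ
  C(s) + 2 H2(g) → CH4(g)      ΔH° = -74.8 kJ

equation 1 as written: -285.8 kJ
equation 2 as written: +52.3 kJ
equation 3 reversed: +254.6 kJ
equation 4 reversed: +74.8 kJ
Summing the manipulated equations, ΔH° = (-285.8) + (+52.3) + (+254.6) + (+74.8) = 95.9 kJ

ΔH° = 95.9 kJ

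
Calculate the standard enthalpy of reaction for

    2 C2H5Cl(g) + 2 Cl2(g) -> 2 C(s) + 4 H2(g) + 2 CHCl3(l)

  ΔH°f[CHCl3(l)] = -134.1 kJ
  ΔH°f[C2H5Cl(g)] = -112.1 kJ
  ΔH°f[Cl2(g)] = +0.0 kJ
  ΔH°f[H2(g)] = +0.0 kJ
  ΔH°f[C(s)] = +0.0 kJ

ΔH°rxn = Σ nΔHf°(products) − Σ nΔHf°(reactants).
Products: 2·(+0.0) + 4·(+0.0) + 2·(-134.1) = -268.2
Reactants: 2·(-112.1) + 2·(+0.0) = -224.2
ΔH_rxn = (-268.2) − (-224.2) = -44.0 kJ

ΔH_rxn = -44.0 kJ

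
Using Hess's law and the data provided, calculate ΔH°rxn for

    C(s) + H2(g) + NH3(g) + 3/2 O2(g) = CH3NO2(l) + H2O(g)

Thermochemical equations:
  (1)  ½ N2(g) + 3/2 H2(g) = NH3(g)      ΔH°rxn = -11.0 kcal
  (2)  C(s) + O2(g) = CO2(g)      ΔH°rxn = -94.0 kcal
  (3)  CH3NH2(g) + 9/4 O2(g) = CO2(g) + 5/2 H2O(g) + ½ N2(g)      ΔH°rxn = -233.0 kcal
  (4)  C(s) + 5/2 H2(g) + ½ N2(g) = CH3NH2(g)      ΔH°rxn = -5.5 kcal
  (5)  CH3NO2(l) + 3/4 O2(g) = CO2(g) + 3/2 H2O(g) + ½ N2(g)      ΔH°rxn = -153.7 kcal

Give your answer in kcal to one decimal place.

(1) reversed: +11.0 kcal
(2): not needed.
(3) as written: -233.0 kcal
(4) as written: -5.5 kcal
(5) reversed: +153.7 kcal
ΔH°rxn = (-1)·(-11.0) + (1)·(-233.0) + (1)·(-5.5) + (-1)·(-153.7) = -73.8 kcal

ΔH°rxn = -73.8 kcal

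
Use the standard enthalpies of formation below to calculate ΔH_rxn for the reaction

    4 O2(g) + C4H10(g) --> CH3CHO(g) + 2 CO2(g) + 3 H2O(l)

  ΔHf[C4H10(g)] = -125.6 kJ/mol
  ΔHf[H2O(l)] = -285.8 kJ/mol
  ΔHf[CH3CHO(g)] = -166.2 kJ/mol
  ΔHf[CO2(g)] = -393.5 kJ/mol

Products: 1·(-166.2) + 2·(-393.5) + 3·(-285.8) = -1810.6
Reactants: 4·(+0.0) + 1·(-125.6) = -125.6
ΔH_rxn = (-1810.6) − (-125.6) = -1685.0 kJ/mol

ΔH_rxn = -1685.0 kJ/mol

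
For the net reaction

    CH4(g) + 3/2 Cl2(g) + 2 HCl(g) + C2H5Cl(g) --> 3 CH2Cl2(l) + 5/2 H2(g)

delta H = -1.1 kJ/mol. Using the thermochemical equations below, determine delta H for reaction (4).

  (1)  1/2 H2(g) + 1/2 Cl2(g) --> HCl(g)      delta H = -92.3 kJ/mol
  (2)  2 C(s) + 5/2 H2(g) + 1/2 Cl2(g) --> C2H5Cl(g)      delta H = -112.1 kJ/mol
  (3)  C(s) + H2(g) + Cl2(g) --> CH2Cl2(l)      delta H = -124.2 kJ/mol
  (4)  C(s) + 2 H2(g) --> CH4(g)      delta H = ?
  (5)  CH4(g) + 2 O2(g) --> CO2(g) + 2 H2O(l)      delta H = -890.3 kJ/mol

(1) reversed and × 2: (-2)·(-92.3) = +184.6 kJ/mol
(2) reversed: +112.1 kJ/mol
(3) × 3: (3)·(-124.2) = -372.6 kJ/mol
(4) reversed: contributes −x
(5): not needed.
-1.1 = (+184.6) + (+112.1) + (-372.6) − x
x = (-1.1 − (-75.9)) / (-1) = -74.8 kJ/mol

delta H = -74.8 kJ/mol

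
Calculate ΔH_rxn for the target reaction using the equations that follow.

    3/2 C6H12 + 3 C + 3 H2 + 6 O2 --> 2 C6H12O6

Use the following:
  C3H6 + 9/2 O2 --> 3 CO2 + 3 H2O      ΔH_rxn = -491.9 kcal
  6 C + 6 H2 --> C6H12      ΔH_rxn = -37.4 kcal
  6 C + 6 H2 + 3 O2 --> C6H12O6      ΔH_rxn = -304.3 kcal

equation 1: not needed.
equation 2 reversed and × 3/2: (-3/2)·(-37.4) = +56.1 kcal
equation 3 × 2: (2)·(-304.3) = -608.6 kcal
By Hess's law, ΔH_rxn = (-3/2)·(-37.4) + (2)·(-304.3) = -552.5 kcal

ΔH_rxn = -552.5 kcal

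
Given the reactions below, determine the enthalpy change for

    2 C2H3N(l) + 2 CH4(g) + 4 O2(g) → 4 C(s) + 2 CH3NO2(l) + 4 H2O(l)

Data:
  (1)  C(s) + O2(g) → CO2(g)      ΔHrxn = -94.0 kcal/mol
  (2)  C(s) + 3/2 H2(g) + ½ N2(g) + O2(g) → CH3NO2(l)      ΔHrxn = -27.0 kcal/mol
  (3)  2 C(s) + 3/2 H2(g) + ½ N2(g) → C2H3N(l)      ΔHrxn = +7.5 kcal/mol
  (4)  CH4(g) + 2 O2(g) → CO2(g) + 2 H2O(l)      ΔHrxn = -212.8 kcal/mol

ΔHrxn = -306.6 kcal/mol

(1) reversed and × 2: (-2)·(-94.0) = +188.0 kcal/mol
(2) × 2: (2)·(-27.0) = -54.0 kcal/mol
(3) reversed and × 2: (-2)·(+7.5) = -15.0 kcal/mol
(4) × 2: (2)·(-212.8) = -425.6 kcal/mol
ΔHrxn = (+188.0) + (-54.0) + (-15.0) + (-425.6) = -306.6 kcal/mol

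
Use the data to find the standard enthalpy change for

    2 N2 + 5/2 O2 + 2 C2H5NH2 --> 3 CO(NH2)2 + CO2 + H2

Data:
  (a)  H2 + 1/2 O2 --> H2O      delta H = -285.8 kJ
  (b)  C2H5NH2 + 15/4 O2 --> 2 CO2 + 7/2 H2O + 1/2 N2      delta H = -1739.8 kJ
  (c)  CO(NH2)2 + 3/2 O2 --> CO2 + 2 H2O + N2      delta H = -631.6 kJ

(a) reversed: +285.8 kJ
(b) × 2: (2)·(-1739.8) = -3479.6 kJ
(c) reversed and × 3: (-3)·(-631.6) = +1894.8 kJ
delta H = (+285.8) + (-3479.6) + (+1894.8) = -1299.0 kJ

delta H = -1299.0 kJ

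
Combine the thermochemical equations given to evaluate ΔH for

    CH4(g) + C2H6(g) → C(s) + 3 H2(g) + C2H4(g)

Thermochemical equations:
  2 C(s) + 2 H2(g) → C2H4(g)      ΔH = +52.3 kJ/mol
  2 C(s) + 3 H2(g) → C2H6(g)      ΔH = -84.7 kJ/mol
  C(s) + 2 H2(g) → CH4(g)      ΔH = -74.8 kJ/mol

equation 1 as written (C2H4(g) already on the product side): +52.3 kJ/mol
equation 2 reversed (reverse to put C2H6(g) on the reactant side): +84.7 kJ/mol
equation 3 reversed (CH4(g) must end up as a reactant): +74.8 kJ/mol
ΔH = (1)·(+52.3) + (-1)·(-84.7) + (-1)·(-74.8) = 211.8 kJ/mol

ΔH = 211.8 kJ/mol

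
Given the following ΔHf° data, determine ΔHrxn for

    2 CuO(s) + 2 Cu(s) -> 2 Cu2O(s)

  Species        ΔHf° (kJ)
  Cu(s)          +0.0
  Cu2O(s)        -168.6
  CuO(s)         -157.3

Products: 2·(-168.6) = -337.2
Reactants: 2·(-157.3) + 2·(+0.0) = -314.6
ΔHrxn = (-337.2) − (-314.6) = -22.6 kJ

ΔHrxn = -22.6 kJ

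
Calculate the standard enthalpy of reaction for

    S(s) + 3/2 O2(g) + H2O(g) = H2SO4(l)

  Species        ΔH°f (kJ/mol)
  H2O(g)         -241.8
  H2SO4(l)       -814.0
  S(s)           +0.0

ΔH° = -572.2 kJ/mol

Products: 1·(-814.0) = -814.0
Reactants: 1·(+0.0) + 3/2·(+0.0) + 1·(-241.8) = -241.8
ΔH° = (-814.0) − (-241.8) = -572.2 kJ/mol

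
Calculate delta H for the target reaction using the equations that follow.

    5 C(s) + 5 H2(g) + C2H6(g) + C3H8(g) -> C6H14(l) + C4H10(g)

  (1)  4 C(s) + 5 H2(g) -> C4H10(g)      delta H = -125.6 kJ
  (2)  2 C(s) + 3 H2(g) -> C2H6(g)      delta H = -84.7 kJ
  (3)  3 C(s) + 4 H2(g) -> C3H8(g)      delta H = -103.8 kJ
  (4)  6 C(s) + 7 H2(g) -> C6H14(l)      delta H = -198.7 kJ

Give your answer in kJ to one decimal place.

(1) as written: -125.6 kJ
(2) reversed: +84.7 kJ
(3) reversed: +103.8 kJ
(4) as written: -198.7 kJ
Combining the equations, delta H = (1)·(-125.6) + (-1)·(-84.7) + (-1)·(-103.8) + (1)·(-198.7) = -135.8 kJ

delta H = -135.8 kJ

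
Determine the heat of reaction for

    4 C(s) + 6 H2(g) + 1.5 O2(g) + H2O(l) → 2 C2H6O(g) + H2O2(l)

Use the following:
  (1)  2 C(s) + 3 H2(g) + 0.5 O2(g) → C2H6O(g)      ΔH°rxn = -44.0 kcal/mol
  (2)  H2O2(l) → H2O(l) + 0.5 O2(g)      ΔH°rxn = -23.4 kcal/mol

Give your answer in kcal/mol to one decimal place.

(1) × 2 (scale by 2 for the 2 C2H6O(g)): (2)·(-44.0) = -88.0 kcal/mol
(2) reversed (reverse to put H2O2(l) on the product side): +23.4 kcal/mol
Since enthalpy is a state function, ΔH°rxn = (2)·(-44.0) + (-1)·(-23.4) = -64.6 kcal/mol

ΔH°rxn = -64.6 kcal/mol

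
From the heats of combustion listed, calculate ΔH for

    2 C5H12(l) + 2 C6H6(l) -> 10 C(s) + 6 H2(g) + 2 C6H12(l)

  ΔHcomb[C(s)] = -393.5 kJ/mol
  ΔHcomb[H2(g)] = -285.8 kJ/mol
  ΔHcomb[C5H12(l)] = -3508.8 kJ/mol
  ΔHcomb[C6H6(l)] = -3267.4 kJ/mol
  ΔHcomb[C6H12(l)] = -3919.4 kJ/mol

ΔH = -63.8 kJ/mol

Using ΔH = Σ nΔHc°(reactants) − Σ nΔHc°(products):
= [2·(-3508.8) + 2·(-3267.4)] − [10·(-393.5) + 6·(-285.8) + 2·(-3919.4)]
= -63.8 kJ/mol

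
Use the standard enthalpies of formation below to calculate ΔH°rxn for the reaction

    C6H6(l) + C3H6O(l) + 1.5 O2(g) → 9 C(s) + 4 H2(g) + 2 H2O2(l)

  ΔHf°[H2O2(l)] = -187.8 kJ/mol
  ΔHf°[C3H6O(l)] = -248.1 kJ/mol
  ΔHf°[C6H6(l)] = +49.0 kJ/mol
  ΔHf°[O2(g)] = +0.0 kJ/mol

ΔH°rxn = Σ nΔHf°(products) − Σ nΔHf°(reactants).
Products: 9·(+0.0) + 4·(+0.0) + 2·(-187.8) = -375.6
Reactants: 1·(+49.0) + 1·(-248.1) + 3/2·(+0.0) = -199.1
ΔH°rxn = (-375.6) − (-199.1) = -176.5 kJ/mol

ΔH°rxn = -176.5 kJ/mol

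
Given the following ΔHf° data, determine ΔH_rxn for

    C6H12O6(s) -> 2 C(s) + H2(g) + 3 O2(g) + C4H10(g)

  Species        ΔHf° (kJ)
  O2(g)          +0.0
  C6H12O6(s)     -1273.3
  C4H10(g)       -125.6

ΔH_rxn = 1147.7 kJ

Products: 2·(+0.0) + 1·(+0.0) + 3·(+0.0) + 1·(-125.6) = -125.6
Reactants: 1·(-1273.3) = -1273.3
ΔH_rxn = (-125.6) − (-1273.3) = 1147.7 kJ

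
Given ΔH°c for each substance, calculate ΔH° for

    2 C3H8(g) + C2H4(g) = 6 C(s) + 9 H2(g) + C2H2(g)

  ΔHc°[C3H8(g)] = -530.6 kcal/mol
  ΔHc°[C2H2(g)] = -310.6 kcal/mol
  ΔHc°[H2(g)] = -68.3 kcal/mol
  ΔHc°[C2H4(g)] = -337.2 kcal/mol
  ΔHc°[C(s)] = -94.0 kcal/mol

ΔH° = 90.9 kcal/mol

With combustion enthalpies, reactants minus products:
= [2·(-530.6) + 1·(-337.2)] − [6·(-94.0) + 9·(-68.3) + 1·(-310.6)]
= 90.9 kcal/mol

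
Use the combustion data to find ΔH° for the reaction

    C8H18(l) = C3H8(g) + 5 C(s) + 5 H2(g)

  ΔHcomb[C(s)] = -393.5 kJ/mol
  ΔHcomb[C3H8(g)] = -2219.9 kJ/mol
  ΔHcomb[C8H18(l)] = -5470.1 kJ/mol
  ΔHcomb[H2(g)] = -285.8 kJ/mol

ΔH° = 146.3 kJ/mol

Using ΔH = Σ nΔHc°(reactants) − Σ nΔHc°(products):
= [1·(-5470.1)] − [1·(-2219.9) + 5·(-393.5) + 5·(-285.8)]
= 146.3 kJ/mol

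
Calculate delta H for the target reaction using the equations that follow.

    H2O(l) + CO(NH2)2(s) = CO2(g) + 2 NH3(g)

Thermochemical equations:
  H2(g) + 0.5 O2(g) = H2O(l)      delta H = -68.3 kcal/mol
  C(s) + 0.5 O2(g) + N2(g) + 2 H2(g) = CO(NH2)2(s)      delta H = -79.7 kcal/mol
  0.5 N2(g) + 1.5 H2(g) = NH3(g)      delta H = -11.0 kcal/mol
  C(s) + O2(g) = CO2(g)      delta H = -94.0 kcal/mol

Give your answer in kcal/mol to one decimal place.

equation 1 reversed: +68.3 kcal/mol
equation 2 reversed: +79.7 kcal/mol
equation 3 × 2: (2)·(-11.0) = -22.0 kcal/mol
equation 4 as written: -94.0 kcal/mol
By Hess's law, delta H = (-1)·(-68.3) + (-1)·(-79.7) + (2)·(-11.0) + (1)·(-94.0) = 32.0 kcal/mol

delta H = 32.0 kcal/mol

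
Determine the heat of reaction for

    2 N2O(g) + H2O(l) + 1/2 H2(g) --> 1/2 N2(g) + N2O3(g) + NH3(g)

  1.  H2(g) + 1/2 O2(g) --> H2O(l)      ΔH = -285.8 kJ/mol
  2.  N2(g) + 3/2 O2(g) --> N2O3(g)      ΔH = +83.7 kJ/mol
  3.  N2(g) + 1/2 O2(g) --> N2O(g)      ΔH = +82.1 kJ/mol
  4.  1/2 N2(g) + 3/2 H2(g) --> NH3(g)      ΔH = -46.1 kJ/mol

eq. 1 reversed: +285.8 kJ/mol
eq. 2 as written: +83.7 kJ/mol
eq. 3 reversed and × 2: (-2)·(+82.1) = -164.2 kJ/mol
eq. 4 as written: -46.1 kJ/mol
Since enthalpy is a state function, ΔH = (+285.8) + (+83.7) + (-164.2) + (-46.1) = 159.2 kJ/mol

ΔH = 159.2 kJ/mol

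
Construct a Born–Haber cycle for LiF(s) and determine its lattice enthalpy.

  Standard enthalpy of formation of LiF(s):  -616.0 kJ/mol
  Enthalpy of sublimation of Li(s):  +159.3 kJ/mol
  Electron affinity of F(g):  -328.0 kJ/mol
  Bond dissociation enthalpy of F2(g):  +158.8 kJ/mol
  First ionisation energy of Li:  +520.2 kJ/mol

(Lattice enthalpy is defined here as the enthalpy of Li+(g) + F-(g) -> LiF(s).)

U = -1046.9 kJ/mol

ΔHf° = 1·ΔHsub + 1·(ΣIE) + 1/2·D(F2) + 1·EA + U
-616.0 = 1·(+159.3) + 1·(+520.2) + 1/2·(+158.8) + 1·(-328.0) + U
U = -616.0 − (+430.9) = -1046.9 kJ/mol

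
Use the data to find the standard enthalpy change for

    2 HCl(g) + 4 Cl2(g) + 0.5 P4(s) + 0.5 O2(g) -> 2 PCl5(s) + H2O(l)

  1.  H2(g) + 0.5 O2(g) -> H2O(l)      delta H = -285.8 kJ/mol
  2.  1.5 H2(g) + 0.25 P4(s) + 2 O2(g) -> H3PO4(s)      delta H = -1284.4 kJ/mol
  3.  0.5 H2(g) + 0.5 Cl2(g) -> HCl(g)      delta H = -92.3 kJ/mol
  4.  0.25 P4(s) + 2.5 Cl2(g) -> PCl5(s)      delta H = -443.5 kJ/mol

eq. 1 as written (H2O(l) already on the product side): -285.8 kJ/mol
eq. 2: not needed (H3PO4(s) appears nowhere else).
eq. 3 reversed and × 2 (reverse to put HCl(g) on the reactant side; ×2 to match 2 HCl(g) in the target): (-2)·(-92.3) = +184.6 kJ/mol
eq. 4 × 2 (scale by 2 for the 2 PCl5(s)): (2)·(-443.5) = -887.0 kJ/mol
Combining the equations, delta H = (1)·(-285.8) + (-2)·(-92.3) + (2)·(-443.5) = -988.2 kJ/mol

delta H = -988.2 kJ/mol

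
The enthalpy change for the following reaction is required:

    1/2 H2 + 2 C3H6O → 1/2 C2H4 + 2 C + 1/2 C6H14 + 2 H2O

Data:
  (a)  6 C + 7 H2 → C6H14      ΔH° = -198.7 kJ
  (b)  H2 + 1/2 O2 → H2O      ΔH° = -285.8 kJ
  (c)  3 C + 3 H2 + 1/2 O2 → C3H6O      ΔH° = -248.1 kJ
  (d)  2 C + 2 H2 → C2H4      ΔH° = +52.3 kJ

(a) × 1/2 (scale by 1/2 for the 1/2 C6H14): (1/2)·(-198.7) = -99.35 kJ
(b) × 2 (×2 to match 2 H2O in the target): (2)·(-285.8) = -571.6 kJ
(c) reversed and × 2 (reverse to put C3H6O on the reactant side; scale by 2 for the 2 C3H6O): (-2)·(-248.1) = +496.2 kJ
(d) × 1/2 (×1/2 to match 1/2 C2H4 in the target): (1/2)·(+52.3) = +26.15 kJ
Combining the equations, ΔH° = (-99.35) + (-571.6) + (+496.2) + (+26.15) = -148.6 kJ

ΔH° = -148.6 kJ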